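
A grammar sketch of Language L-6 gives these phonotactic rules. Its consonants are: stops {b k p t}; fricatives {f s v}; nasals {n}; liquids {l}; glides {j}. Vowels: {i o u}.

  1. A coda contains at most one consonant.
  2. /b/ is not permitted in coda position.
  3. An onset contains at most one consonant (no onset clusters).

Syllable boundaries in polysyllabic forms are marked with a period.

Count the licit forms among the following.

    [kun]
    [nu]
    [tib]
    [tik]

3

[kun] — σ1 onset /k/, coda /n/ ok → licit
[nu] — σ1 onset /n/, coda /∅/ ok → licit
[tib] — violates constraint 2: syllable 1 coda contains /b/ → illicit
[tik] — σ1 onset /t/, coda /k/ ok → licit
Licit: [kun], [nu], [tik] → 3.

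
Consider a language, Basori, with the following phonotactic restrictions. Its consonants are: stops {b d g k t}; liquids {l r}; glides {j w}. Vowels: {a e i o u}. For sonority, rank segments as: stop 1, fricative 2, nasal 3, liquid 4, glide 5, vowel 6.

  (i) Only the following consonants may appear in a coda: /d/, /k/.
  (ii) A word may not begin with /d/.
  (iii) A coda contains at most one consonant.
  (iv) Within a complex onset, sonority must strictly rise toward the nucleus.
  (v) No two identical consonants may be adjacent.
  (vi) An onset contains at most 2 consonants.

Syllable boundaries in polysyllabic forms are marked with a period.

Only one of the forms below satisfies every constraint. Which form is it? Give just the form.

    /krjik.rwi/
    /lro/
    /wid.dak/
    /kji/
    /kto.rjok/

/kji/

/krjik.rwi/ — violates constraint (vi): syllable 1 onset /krj/ has 3 consonants (> 2) → illicit
/lro/ — violates constraint (iv): syllable 1 onset /lr/: /l/ (liquid, 4) → /r/ (liquid, 4) does not rise → illicit
/wid.dak/ — violates constraint (v): adjacent identical consonants /dd/ → illicit
/kji/ — σ1 onset /kj/ (1→5 rises), coda /∅/ ok → licit
/kto.rjok/ — violates constraint (iv): syllable 1 onset /kt/: /k/ (stop, 1) → /t/ (stop, 1) does not rise → illicit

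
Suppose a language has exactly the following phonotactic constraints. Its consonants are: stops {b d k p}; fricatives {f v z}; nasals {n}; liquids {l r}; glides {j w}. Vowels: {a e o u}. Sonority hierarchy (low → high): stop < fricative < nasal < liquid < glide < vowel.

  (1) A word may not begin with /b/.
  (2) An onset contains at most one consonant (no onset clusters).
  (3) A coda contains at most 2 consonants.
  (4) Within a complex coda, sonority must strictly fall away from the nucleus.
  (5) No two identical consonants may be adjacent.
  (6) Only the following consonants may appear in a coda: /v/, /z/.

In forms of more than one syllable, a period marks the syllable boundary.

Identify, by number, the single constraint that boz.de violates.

boz.de: word begins with /b/.
This is a violation of constraint 1: "A word may not begin with /b/."
The remaining constraints (2, 3, 4, 5, 6) are satisfied.

1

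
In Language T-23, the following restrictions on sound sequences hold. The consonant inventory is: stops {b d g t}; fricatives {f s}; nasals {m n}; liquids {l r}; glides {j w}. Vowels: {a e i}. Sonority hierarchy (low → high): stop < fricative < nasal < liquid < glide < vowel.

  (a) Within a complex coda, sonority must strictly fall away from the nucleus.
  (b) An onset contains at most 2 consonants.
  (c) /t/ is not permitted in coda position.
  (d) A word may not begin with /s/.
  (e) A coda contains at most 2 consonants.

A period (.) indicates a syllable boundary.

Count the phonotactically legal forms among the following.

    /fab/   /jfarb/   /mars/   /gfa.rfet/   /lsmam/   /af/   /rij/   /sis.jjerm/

5

/fab/ — σ1 onset /f/, coda /b/ ok → phonotactically legal
/jfarb/ — σ1 onset /jf/ (2C), coda /rb/ (4→1 falls) ok → phonotactically legal
/mars/ — σ1 onset /m/, coda /rs/ (4→2 falls) ok → phonotactically legal
/gfa.rfet/ — violates constraint (c): syllable 2 coda contains /t/ → phonotactically illegal
/lsmam/ — violates constraint (b): syllable 1 onset /lsm/ has 3 consonants (> 2) → phonotactically illegal
/af/ — σ1 onset /∅/, coda /f/ ok → phonotactically legal
/rij/ — σ1 onset /r/, coda /j/ ok → phonotactically legal
/sis.jjerm/ — violates constraint (d): word begins with /s/ → phonotactically illegal
Phonotactically legal: /fab/, /jfarb/, /mars/, /af/, /rij/ → 5.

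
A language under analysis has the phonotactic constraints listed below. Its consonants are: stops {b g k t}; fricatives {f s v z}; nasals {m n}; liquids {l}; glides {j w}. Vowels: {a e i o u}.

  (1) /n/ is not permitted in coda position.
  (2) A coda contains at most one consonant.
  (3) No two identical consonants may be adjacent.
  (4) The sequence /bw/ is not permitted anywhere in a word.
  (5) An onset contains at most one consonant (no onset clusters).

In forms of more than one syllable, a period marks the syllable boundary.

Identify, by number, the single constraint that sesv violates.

2

sesv: syllable 1 coda /sv/ has 2 consonants (> 1).
This is a violation of constraint 2: "A coda contains at most one consonant."
The remaining constraints (1, 3, 4, 5) are satisfied.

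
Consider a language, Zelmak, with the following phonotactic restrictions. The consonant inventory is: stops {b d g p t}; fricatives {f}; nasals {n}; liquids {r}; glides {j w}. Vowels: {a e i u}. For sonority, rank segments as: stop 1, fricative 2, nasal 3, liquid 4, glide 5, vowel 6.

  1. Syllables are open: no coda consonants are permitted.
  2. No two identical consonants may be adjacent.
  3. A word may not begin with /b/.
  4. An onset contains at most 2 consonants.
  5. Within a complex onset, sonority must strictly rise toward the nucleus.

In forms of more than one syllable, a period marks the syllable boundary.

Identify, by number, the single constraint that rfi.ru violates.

5

rfi.ru: syllable 1 onset /rf/: /r/ (liquid, 4) → /f/ (fricative, 2) does not rise.
This is a violation of constraint 5: "Within a complex onset, sonority must strictly rise toward the nucleus."
The remaining constraints (1, 2, 3, 4) are satisfied.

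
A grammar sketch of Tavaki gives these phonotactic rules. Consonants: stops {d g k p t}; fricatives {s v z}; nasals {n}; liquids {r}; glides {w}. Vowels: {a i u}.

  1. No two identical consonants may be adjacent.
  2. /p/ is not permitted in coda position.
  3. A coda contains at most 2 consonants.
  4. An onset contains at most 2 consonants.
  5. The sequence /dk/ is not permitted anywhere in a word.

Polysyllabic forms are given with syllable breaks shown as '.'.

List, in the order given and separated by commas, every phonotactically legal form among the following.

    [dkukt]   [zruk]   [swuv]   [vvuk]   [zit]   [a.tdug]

[dkukt] — violates constraint 5: contains banned sequence /dk/ → phonotactically illegal
[zruk] — σ1 onset /zr/ (2C), coda /k/ ok → phonotactically legal
[swuv] — σ1 onset /sw/ (2C), coda /v/ ok → phonotactically legal
[vvuk] — violates constraint 1: adjacent identical consonants /vv/ → phonotactically illegal
[zit] — σ1 onset /z/, coda /t/ ok → phonotactically legal
[a.tdug] — σ1 onset /∅/, coda /∅/ ok; σ2 onset /td/ (2C), coda /g/ ok → phonotactically legal

[zruk], [swuv], [zit], [a.tdug]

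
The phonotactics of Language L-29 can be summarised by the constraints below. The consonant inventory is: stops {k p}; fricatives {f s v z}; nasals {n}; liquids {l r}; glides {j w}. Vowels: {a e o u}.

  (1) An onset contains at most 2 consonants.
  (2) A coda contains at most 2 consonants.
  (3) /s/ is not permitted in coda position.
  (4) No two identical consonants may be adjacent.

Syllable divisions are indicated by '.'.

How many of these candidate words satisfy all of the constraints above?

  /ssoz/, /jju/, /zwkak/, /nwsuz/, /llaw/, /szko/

/ssoz/ — violates constraint 4: adjacent identical consonants /ss/ → phonotactically illegal
/jju/ — violates constraint 4: adjacent identical consonants /jj/ → phonotactically illegal
/zwkak/ — violates constraint 1: syllable 1 onset /zwk/ has 3 consonants (> 2) → phonotactically illegal
/nwsuz/ — violates constraint 1: syllable 1 onset /nws/ has 3 consonants (> 2) → phonotactically illegal
/llaw/ — violates constraint 4: adjacent identical consonants /ll/ → phonotactically illegal
/szko/ — violates constraint 1: syllable 1 onset /szk/ has 3 consonants (> 2) → phonotactically illegal
No form is phonotactically legal → 0.

0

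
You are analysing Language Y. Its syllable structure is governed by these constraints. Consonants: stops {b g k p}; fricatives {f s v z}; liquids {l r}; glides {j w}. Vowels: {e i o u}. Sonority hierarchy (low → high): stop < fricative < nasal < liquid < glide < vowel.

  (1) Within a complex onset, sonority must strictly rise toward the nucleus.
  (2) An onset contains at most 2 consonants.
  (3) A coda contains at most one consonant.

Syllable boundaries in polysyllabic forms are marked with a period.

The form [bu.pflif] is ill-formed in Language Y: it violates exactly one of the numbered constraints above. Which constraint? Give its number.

[bu.pflif]: syllable 2 onset /pfl/ has 3 consonants (> 2).
This is a violation of constraint 2: "An onset contains at most 2 consonants."
The remaining constraints (1, 3) are satisfied.

2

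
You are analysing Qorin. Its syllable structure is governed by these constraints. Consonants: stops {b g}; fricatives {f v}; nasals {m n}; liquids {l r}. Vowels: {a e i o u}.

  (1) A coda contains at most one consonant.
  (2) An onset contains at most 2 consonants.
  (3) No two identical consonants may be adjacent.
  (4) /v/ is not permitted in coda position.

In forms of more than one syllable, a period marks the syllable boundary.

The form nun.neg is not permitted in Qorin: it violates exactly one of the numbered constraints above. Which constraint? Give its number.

nun.neg: adjacent identical consonants /nn/.
This is a violation of constraint 3: "No two identical consonants may be adjacent."
The remaining constraints (1, 2, 4) are satisfied.

3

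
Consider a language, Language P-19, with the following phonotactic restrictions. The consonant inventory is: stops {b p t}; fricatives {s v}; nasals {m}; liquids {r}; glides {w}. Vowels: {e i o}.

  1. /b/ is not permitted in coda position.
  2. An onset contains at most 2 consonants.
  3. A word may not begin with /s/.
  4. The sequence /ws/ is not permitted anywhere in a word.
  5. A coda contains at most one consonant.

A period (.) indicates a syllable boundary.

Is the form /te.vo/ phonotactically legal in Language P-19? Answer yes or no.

yes

/te.vo/ — σ1 onset /t/, coda /∅/ ok; σ2 onset /v/, coda /∅/ ok → phonotactically legal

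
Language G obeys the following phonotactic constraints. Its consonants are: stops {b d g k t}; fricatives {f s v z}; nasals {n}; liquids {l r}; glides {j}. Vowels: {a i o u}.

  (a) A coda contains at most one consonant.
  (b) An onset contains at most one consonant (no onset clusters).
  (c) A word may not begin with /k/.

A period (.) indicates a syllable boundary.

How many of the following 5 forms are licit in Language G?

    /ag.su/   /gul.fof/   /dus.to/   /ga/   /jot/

5

/ag.su/ — σ1 onset /∅/, coda /g/ ok; σ2 onset /s/, coda /∅/ ok → licit
/gul.fof/ — σ1 onset /g/, coda /l/ ok; σ2 onset /f/, coda /f/ ok → licit
/dus.to/ — σ1 onset /d/, coda /s/ ok; σ2 onset /t/, coda /∅/ ok → licit
/ga/ — σ1 onset /g/, coda /∅/ ok → licit
/jot/ — σ1 onset /j/, coda /t/ ok → licit
Licit: /ag.su/, /gul.fof/, /dus.to/, /ga/, /jot/ → 5.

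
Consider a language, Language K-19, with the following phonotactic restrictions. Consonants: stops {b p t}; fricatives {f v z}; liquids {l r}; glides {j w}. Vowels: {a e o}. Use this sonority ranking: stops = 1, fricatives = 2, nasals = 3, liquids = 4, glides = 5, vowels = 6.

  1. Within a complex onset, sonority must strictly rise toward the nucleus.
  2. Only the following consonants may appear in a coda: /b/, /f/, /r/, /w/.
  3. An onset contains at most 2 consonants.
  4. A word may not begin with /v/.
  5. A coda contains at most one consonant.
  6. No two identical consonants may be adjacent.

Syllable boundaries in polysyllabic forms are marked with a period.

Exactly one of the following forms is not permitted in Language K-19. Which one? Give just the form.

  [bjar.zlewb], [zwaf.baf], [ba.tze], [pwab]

[bjar.zlewb]

[bjar.zlewb] — violates constraint 5: syllable 2 coda /wb/ has 2 consonants (> 1) → not permitted
[zwaf.baf] — σ1 onset /zw/ (2→5 rises), coda /f/ ok; σ2 onset /b/, coda /f/ ok → permitted
[ba.tze] — σ1 onset /b/, coda /∅/ ok; σ2 onset /tz/ (1→2 rises), coda /∅/ ok → permitted
[pwab] — σ1 onset /pw/ (1→5 rises), coda /b/ ok → permitted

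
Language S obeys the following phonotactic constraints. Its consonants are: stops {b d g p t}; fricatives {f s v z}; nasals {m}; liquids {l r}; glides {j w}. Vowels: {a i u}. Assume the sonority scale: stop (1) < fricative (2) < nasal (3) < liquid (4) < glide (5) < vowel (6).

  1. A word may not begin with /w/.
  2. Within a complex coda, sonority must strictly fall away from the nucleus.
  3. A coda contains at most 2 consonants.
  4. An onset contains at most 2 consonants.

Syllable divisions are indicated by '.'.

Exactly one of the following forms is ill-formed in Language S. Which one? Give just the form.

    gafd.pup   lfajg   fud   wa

wa

gafd.pup — σ1 onset /g/, coda /fd/ (2→1 falls) ok; σ2 onset /p/, coda /p/ ok → well-formed
lfajg — σ1 onset /lf/ (2C), coda /jg/ (5→1 falls) ok → well-formed
fud — σ1 onset /f/, coda /d/ ok → well-formed
wa — violates constraint 1: word begins with /w/ → ill-formed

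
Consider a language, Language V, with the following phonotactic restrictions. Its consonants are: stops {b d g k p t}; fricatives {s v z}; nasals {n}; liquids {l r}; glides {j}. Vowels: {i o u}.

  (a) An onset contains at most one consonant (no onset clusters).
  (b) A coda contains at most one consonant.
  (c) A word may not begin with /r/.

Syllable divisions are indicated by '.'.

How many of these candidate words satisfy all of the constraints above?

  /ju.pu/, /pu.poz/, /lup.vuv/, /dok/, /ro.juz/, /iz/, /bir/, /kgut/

/ju.pu/ — σ1 onset /j/, coda /∅/ ok; σ2 onset /p/, coda /∅/ ok → phonotactically legal
/pu.poz/ — σ1 onset /p/, coda /∅/ ok; σ2 onset /p/, coda /z/ ok → phonotactically legal
/lup.vuv/ — σ1 onset /l/, coda /p/ ok; σ2 onset /v/, coda /v/ ok → phonotactically legal
/dok/ — σ1 onset /d/, coda /k/ ok → phonotactically legal
/ro.juz/ — violates constraint (c): word begins with /r/ → phonotactically illegal
/iz/ — σ1 onset /∅/, coda /z/ ok → phonotactically legal
/bir/ — σ1 onset /b/, coda /r/ ok → phonotactically legal
/kgut/ — violates constraint (a): syllable 1 onset /kg/ has 2 consonants (> 1) → phonotactically illegal
Phonotactically legal: /ju.pu/, /pu.poz/, /lup.vuv/, /dok/, /iz/, /bir/ → 6.

6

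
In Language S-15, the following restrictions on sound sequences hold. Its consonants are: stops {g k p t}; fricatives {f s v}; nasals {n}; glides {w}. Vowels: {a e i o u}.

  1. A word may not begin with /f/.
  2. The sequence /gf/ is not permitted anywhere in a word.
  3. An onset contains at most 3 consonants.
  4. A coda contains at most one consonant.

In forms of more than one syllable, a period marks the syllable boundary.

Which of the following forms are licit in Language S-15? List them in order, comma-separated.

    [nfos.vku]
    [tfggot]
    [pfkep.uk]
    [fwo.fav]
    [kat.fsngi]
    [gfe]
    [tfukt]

[nfos.vku] — σ1 onset /nf/ (2C), coda /s/ ok; σ2 onset /vk/ (2C), coda /∅/ ok → licit
[tfggot] — violates constraint 3: syllable 1 onset /tfgg/ has 4 consonants (> 3) → illicit
[pfkep.uk] — σ1 onset /pfk/ (3C), coda /p/ ok; σ2 onset /∅/, coda /k/ ok → licit
[fwo.fav] — violates constraint 1: word begins with /f/ → illicit
[kat.fsngi] — violates constraint 3: syllable 2 onset /fsng/ has 4 consonants (> 3) → illicit
[gfe] — violates constraint 2: contains banned sequence /gf/ → illicit
[tfukt] — violates constraint 4: syllable 1 coda /kt/ has 2 consonants (> 1) → illicit

[nfos.vku], [pfkep.uk]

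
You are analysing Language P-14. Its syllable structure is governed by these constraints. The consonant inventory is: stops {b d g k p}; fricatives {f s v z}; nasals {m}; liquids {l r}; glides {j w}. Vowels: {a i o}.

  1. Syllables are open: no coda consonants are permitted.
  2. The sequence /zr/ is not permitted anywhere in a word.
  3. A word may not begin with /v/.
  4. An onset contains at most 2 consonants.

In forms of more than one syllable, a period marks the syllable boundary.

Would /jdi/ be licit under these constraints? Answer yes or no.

yes

/jdi/ — σ1 onset /jd/ (2C), coda /∅/ ok → licit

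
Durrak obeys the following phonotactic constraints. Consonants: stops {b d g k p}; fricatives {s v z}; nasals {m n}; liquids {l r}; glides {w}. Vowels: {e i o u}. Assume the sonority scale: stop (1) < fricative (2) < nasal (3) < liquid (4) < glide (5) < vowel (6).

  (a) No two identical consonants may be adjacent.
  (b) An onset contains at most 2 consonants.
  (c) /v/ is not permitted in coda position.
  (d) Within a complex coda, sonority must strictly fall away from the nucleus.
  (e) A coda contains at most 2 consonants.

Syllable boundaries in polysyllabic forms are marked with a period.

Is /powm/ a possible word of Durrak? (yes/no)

yes

/powm/ — σ1 onset /p/, coda /wm/ (5→3 falls) ok → licit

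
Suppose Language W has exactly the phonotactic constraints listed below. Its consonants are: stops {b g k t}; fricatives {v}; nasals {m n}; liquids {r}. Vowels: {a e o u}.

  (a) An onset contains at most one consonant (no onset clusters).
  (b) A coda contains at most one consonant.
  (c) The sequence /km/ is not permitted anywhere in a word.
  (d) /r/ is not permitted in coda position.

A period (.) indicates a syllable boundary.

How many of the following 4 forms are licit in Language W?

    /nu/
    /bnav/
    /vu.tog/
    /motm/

/nu/ — σ1 onset /n/, coda /∅/ ok → licit
/bnav/ — violates constraint (a): syllable 1 onset /bn/ has 2 consonants (> 1) → illicit
/vu.tog/ — σ1 onset /v/, coda /∅/ ok; σ2 onset /t/, coda /g/ ok → licit
/motm/ — violates constraint (b): syllable 1 coda /tm/ has 2 consonants (> 1) → illicit
Licit: /nu/, /vu.tog/ → 2.

2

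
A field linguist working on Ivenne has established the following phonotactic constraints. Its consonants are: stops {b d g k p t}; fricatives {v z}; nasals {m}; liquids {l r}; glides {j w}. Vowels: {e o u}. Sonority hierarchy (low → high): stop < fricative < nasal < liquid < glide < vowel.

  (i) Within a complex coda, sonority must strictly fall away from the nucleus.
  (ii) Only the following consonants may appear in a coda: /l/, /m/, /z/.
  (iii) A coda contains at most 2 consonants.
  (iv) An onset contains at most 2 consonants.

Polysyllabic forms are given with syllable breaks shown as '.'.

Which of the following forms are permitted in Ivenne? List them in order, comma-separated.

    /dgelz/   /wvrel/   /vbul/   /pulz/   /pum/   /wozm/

/dgelz/ — σ1 onset /dg/ (2C), coda /lz/ (4→2 falls) ok → permitted
/wvrel/ — violates constraint (iv): syllable 1 onset /wvr/ has 3 consonants (> 2) → not permitted
/vbul/ — σ1 onset /vb/ (2C), coda /l/ ok → permitted
/pulz/ — σ1 onset /p/, coda /lz/ (4→2 falls) ok → permitted
/pum/ — σ1 onset /p/, coda /m/ ok → permitted
/wozm/ — violates constraint (i): syllable 1 coda /zm/: /z/ (fricative, 2) → /m/ (nasal, 3) does not fall → not permitted

/dgelz/, /vbul/, /pulz/, /pum/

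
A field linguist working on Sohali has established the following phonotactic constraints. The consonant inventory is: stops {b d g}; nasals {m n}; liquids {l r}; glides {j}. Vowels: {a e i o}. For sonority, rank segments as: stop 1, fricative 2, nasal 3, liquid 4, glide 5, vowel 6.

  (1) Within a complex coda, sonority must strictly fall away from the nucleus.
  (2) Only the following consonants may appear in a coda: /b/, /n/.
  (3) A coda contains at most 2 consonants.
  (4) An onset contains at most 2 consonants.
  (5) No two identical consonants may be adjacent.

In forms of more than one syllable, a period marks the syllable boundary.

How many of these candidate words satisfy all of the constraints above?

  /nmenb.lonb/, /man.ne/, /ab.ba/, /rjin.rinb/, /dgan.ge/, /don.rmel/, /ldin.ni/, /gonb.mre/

/nmenb.lonb/ — σ1 onset /nm/ (2C), coda /nb/ (3→1 falls) ok; σ2 onset /l/, coda /nb/ (3→1 falls) ok → permitted
/man.ne/ — violates constraint 5: adjacent identical consonants /nn/ → not permitted
/ab.ba/ — violates constraint 5: adjacent identical consonants /bb/ → not permitted
/rjin.rinb/ — σ1 onset /rj/ (2C), coda /n/ ok; σ2 onset /r/, coda /nb/ (3→1 falls) ok → permitted
/dgan.ge/ — σ1 onset /dg/ (2C), coda /n/ ok; σ2 onset /g/, coda /∅/ ok → permitted
/don.rmel/ — violates constraint 2: syllable 2 coda contains /l/, which is not a licensed coda consonant → not permitted
/ldin.ni/ — violates constraint 5: adjacent identical consonants /nn/ → not permitted
/gonb.mre/ — σ1 onset /g/, coda /nb/ (3→1 falls) ok; σ2 onset /mr/ (2C), coda /∅/ ok → permitted
Permitted: /nmenb.lonb/, /rjin.rinb/, /dgan.ge/, /gonb.mre/ → 4.

4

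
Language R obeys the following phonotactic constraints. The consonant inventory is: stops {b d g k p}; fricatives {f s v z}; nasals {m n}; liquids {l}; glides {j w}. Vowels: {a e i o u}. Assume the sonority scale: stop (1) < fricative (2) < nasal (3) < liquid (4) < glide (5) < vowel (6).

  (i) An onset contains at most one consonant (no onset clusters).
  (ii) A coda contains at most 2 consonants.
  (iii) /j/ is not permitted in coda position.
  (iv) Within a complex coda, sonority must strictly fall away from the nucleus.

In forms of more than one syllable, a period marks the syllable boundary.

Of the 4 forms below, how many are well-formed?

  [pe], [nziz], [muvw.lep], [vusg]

2

[pe] — σ1 onset /p/, coda /∅/ ok → well-formed
[nziz] — violates constraint (i): syllable 1 onset /nz/ has 2 consonants (> 1) → ill-formed
[muvw.lep] — violates constraint (iv): syllable 1 coda /vw/: /v/ (fricative, 2) → /w/ (glide, 5) does not fall → ill-formed
[vusg] — σ1 onset /v/, coda /sg/ (2→1 falls) ok → well-formed
Well-formed: [pe], [vusg] → 2.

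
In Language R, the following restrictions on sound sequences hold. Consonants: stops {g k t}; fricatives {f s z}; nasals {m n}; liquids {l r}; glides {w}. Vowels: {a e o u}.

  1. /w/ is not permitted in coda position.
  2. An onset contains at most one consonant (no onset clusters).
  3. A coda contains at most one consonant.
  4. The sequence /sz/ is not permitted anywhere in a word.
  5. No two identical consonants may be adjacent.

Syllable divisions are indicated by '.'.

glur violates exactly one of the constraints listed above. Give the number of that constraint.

glur: syllable 1 onset /gl/ has 2 consonants (> 1).
This is a violation of constraint 2: "An onset contains at most one consonant (no onset clusters)."
The remaining constraints (1, 3, 4, 5) are satisfied.

2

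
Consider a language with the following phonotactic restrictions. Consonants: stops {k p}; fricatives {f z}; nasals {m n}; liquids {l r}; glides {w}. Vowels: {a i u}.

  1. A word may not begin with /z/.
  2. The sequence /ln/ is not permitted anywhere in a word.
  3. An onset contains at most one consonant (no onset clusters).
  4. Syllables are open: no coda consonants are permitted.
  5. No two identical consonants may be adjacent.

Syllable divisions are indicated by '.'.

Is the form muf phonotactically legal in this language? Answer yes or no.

muf — violates constraint 4: syllable 1 coda /f/ has 1 consonant (> 0) → phonotactically illegal

no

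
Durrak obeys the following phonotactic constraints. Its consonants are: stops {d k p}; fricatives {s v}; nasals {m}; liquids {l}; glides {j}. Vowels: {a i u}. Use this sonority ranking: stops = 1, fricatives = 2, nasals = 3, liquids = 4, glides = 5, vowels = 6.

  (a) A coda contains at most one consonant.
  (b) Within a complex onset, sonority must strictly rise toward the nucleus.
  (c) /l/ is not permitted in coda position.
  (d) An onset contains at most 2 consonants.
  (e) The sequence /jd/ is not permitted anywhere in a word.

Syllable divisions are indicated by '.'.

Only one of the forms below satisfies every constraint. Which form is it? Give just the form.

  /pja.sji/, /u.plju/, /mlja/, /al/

/pja.sji/

/pja.sji/ — σ1 onset /pj/ (1→5 rises), coda /∅/ ok; σ2 onset /sj/ (2→5 rises), coda /∅/ ok → phonotactically legal
/u.plju/ — violates constraint (d): syllable 2 onset /plj/ has 3 consonants (> 2) → phonotactically illegal
/mlja/ — violates constraint (d): syllable 1 onset /mlj/ has 3 consonants (> 2) → phonotactically illegal
/al/ — violates constraint (c): syllable 1 coda contains /l/ → phonotactically illegal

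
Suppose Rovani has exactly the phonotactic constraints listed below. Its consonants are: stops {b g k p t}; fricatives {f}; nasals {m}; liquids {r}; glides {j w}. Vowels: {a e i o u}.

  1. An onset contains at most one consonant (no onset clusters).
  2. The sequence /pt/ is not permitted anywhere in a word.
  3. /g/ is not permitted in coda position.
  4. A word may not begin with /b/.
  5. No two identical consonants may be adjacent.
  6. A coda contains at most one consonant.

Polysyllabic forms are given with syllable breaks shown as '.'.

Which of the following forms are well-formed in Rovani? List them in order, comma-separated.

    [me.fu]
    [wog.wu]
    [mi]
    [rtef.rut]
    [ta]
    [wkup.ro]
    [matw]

[me.fu], [mi], [ta]

[me.fu] — σ1 onset /m/, coda /∅/ ok; σ2 onset /f/, coda /∅/ ok → well-formed
[wog.wu] — violates constraint 3: syllable 1 coda contains /g/ → ill-formed
[mi] — σ1 onset /m/, coda /∅/ ok → well-formed
[rtef.rut] — violates constraint 1: syllable 1 onset /rt/ has 2 consonants (> 1) → ill-formed
[ta] — σ1 onset /t/, coda /∅/ ok → well-formed
[wkup.ro] — violates constraint 1: syllable 1 onset /wk/ has 2 consonants (> 1) → ill-formed
[matw] — violates constraint 6: syllable 1 coda /tw/ has 2 consonants (> 1) → ill-formed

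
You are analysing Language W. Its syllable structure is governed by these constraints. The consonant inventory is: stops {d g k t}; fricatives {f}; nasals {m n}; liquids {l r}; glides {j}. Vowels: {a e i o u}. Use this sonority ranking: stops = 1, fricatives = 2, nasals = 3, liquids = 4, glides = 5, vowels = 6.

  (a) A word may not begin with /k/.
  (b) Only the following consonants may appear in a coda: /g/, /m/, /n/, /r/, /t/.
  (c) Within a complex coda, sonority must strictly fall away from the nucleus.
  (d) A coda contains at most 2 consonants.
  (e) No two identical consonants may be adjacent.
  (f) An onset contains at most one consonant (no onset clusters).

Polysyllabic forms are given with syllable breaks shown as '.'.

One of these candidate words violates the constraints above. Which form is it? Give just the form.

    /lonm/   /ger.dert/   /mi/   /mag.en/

/lonm/ — violates constraint (c): syllable 1 coda /nm/: /n/ (nasal, 3) → /m/ (nasal, 3) does not fall → phonotactically illegal
/ger.dert/ — σ1 onset /g/, coda /r/ ok; σ2 onset /d/, coda /rt/ (4→1 falls) ok → phonotactically legal
/mi/ — σ1 onset /m/, coda /∅/ ok → phonotactically legal
/mag.en/ — σ1 onset /m/, coda /g/ ok; σ2 onset /∅/, coda /n/ ok → phonotactically legal

/lonm/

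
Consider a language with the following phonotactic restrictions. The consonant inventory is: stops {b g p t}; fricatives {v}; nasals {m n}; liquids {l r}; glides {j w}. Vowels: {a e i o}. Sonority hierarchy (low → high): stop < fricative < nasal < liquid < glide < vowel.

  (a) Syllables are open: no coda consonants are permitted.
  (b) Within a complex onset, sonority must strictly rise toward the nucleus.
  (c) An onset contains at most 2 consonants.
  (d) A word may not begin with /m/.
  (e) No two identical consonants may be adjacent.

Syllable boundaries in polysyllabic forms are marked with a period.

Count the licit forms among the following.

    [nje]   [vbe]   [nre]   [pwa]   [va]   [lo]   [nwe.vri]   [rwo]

[nje] — σ1 onset /nj/ (3→5 rises), coda /∅/ ok → licit
[vbe] — violates constraint (b): syllable 1 onset /vb/: /v/ (fricative, 2) → /b/ (stop, 1) does not rise → illicit
[nre] — σ1 onset /nr/ (3→4 rises), coda /∅/ ok → licit
[pwa] — σ1 onset /pw/ (1→5 rises), coda /∅/ ok → licit
[va] — σ1 onset /v/, coda /∅/ ok → licit
[lo] — σ1 onset /l/, coda /∅/ ok → licit
[nwe.vri] — σ1 onset /nw/ (3→5 rises), coda /∅/ ok; σ2 onset /vr/ (2→4 rises), coda /∅/ ok → licit
[rwo] — σ1 onset /rw/ (4→5 rises), coda /∅/ ok → licit
Licit: [nje], [nre], [pwa], [va], [lo], [nwe.vri], [rwo] → 7.

7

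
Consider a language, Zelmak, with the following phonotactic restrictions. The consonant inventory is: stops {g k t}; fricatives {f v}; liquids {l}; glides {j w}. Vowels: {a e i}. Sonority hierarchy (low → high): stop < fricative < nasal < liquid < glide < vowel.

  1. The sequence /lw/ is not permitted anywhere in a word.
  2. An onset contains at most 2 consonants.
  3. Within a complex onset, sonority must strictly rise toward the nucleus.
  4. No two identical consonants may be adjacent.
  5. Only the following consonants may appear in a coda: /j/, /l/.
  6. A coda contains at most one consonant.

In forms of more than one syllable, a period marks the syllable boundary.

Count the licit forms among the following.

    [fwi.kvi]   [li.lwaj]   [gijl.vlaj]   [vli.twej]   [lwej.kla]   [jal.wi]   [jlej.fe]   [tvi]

[fwi.kvi] — σ1 onset /fw/ (2→5 rises), coda /∅/ ok; σ2 onset /kv/ (1→2 rises), coda /∅/ ok → licit
[li.lwaj] — violates constraint 1: contains banned sequence /lw/ → illicit
[gijl.vlaj] — violates constraint 6: syllable 1 coda /jl/ has 2 consonants (> 1) → illicit
[vli.twej] — σ1 onset /vl/ (2→4 rises), coda /∅/ ok; σ2 onset /tw/ (1→5 rises), coda /j/ ok → licit
[lwej.kla] — violates constraint 1: contains banned sequence /lw/ → illicit
[jal.wi] — violates constraint 1: contains banned sequence /lw/ → illicit
[jlej.fe] — violates constraint 3: syllable 1 onset /jl/: /j/ (glide, 5) → /l/ (liquid, 4) does not rise → illicit
[tvi] — σ1 onset /tv/ (1→2 rises), coda /∅/ ok → licit
Licit: [fwi.kvi], [vli.twej], [tvi] → 3.

3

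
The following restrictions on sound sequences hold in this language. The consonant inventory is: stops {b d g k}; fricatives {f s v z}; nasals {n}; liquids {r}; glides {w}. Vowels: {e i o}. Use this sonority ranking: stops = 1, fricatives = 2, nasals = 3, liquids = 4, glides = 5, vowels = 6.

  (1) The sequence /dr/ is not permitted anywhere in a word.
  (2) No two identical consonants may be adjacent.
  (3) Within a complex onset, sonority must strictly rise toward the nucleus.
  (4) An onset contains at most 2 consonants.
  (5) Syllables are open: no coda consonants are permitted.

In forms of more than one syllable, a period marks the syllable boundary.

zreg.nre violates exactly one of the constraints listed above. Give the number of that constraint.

5

zreg.nre: syllable 1 coda /g/ has 1 consonant (> 0).
This is a violation of constraint 5: "Syllables are open: no coda consonants are permitted."
The remaining constraints (1, 2, 3, 4) are satisfied.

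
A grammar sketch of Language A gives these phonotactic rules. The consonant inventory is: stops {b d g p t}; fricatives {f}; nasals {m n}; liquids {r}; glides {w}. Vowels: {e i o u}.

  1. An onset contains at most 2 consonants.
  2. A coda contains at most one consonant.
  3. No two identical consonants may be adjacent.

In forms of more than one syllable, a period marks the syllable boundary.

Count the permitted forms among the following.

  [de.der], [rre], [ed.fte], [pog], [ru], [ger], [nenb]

[de.der] — σ1 onset /d/, coda /∅/ ok; σ2 onset /d/, coda /r/ ok → permitted
[rre] — violates constraint 3: adjacent identical consonants /rr/ → not permitted
[ed.fte] — σ1 onset /∅/, coda /d/ ok; σ2 onset /ft/ (2C), coda /∅/ ok → permitted
[pog] — σ1 onset /p/, coda /g/ ok → permitted
[ru] — σ1 onset /r/, coda /∅/ ok → permitted
[ger] — σ1 onset /g/, coda /r/ ok → permitted
[nenb] — violates constraint 2: syllable 1 coda /nb/ has 2 consonants (> 1) → not permitted
Permitted: [de.der], [ed.fte], [pog], [ru], [ger] → 5.

5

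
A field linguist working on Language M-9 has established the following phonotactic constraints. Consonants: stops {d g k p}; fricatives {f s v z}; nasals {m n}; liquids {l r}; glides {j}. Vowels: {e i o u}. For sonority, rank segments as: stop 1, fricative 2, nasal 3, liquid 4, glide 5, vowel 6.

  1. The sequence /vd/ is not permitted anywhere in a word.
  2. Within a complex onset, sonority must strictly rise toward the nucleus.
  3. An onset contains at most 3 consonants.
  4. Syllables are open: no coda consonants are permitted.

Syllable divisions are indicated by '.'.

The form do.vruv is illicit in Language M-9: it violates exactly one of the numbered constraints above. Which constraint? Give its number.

do.vruv: syllable 2 coda /v/ has 1 consonant (> 0).
This is a violation of constraint 4: "Syllables are open: no coda consonants are permitted."
The remaining constraints (1, 2, 3) are satisfied.

4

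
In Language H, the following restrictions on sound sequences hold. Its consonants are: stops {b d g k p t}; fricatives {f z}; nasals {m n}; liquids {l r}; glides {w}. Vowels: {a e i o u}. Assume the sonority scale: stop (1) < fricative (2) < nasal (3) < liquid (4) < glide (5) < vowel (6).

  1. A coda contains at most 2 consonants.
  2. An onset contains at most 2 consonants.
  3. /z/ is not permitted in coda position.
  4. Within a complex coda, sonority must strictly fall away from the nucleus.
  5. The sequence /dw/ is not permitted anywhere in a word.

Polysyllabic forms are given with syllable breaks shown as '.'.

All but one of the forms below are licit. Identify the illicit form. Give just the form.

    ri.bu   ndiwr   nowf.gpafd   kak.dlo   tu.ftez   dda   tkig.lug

ri.bu — σ1 onset /r/, coda /∅/ ok; σ2 onset /b/, coda /∅/ ok → licit
ndiwr — σ1 onset /nd/ (2C), coda /wr/ (5→4 falls) ok → licit
nowf.gpafd — σ1 onset /n/, coda /wf/ (5→2 falls) ok; σ2 onset /gp/ (2C), coda /fd/ (2→1 falls) ok → licit
kak.dlo — σ1 onset /k/, coda /k/ ok; σ2 onset /dl/ (2C), coda /∅/ ok → licit
tu.ftez — violates constraint 3: syllable 2 coda contains /z/ → illicit
dda — σ1 onset /dd/ (2C), coda /∅/ ok → licit
tkig.lug — σ1 onset /tk/ (2C), coda /g/ ok; σ2 onset /l/, coda /g/ ok → licit

tu.ftez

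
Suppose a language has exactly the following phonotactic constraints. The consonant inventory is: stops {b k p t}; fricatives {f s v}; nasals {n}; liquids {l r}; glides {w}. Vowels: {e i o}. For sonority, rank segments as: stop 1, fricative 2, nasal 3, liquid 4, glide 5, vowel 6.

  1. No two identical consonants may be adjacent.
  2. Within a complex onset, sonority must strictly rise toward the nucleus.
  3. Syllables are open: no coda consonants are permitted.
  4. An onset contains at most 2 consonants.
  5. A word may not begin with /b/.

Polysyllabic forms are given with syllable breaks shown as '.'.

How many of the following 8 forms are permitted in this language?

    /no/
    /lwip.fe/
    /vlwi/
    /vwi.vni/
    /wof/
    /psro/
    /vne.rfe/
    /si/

3

/no/ — σ1 onset /n/, coda /∅/ ok → permitted
/lwip.fe/ — violates constraint 3: syllable 1 coda /p/ has 1 consonant (> 0) → not permitted
/vlwi/ — violates constraint 4: syllable 1 onset /vlw/ has 3 consonants (> 2) → not permitted
/vwi.vni/ — σ1 onset /vw/ (2→5 rises), coda /∅/ ok; σ2 onset /vn/ (2→3 rises), coda /∅/ ok → permitted
/wof/ — violates constraint 3: syllable 1 coda /f/ has 1 consonant (> 0) → not permitted
/psro/ — violates constraint 4: syllable 1 onset /psr/ has 3 consonants (> 2) → not permitted
/vne.rfe/ — violates constraint 2: syllable 2 onset /rf/: /r/ (liquid, 4) → /f/ (fricative, 2) does not rise → not permitted
/si/ — σ1 onset /s/, coda /∅/ ok → permitted
Permitted: /no/, /vwi.vni/, /si/ → 3.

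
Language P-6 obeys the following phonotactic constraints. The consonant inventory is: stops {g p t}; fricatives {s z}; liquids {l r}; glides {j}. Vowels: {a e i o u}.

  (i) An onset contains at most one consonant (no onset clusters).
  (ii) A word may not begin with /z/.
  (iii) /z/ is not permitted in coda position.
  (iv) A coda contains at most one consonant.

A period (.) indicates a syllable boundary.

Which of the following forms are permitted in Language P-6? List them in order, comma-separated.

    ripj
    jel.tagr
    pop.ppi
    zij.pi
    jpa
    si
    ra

ripj — violates constraint (iv): syllable 1 coda /pj/ has 2 consonants (> 1) → not permitted
jel.tagr — violates constraint (iv): syllable 2 coda /gr/ has 2 consonants (> 1) → not permitted
pop.ppi — violates constraint (i): syllable 2 onset /pp/ has 2 consonants (> 1) → not permitted
zij.pi — violates constraint (ii): word begins with /z/ → not permitted
jpa — violates constraint (i): syllable 1 onset /jp/ has 2 consonants (> 1) → not permitted
si — σ1 onset /s/, coda /∅/ ok → permitted
ra — σ1 onset /r/, coda /∅/ ok → permitted

si, ra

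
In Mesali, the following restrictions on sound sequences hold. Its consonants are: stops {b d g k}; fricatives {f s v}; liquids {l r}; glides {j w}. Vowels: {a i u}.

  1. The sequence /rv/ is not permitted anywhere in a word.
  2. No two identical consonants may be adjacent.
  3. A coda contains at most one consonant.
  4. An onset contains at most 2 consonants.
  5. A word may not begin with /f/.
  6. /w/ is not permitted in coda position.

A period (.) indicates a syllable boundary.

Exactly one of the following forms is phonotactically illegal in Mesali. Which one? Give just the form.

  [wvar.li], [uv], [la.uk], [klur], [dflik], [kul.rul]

[dflik]

[wvar.li] — σ1 onset /wv/ (2C), coda /r/ ok; σ2 onset /l/, coda /∅/ ok → phonotactically legal
[uv] — σ1 onset /∅/, coda /v/ ok → phonotactically legal
[la.uk] — σ1 onset /l/, coda /∅/ ok; σ2 onset /∅/, coda /k/ ok → phonotactically legal
[klur] — σ1 onset /kl/ (2C), coda /r/ ok → phonotactically legal
[dflik] — violates constraint 4: syllable 1 onset /dfl/ has 3 consonants (> 2) → phonotactically illegal
[kul.rul] — σ1 onset /k/, coda /l/ ok; σ2 onset /r/, coda /l/ ok → phonotactically legal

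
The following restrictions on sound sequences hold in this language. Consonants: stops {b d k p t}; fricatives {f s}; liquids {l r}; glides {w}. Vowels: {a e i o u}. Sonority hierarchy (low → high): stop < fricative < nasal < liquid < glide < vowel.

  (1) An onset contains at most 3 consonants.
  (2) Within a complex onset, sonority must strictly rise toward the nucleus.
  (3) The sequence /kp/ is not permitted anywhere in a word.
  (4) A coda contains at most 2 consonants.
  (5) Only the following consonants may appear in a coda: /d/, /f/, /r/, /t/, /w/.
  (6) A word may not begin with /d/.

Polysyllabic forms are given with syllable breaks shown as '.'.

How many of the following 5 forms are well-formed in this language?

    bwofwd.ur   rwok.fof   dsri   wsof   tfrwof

0

bwofwd.ur — violates constraint 4: syllable 1 coda /fwd/ has 3 consonants (> 2) → ill-formed
rwok.fof — violates constraint 5: syllable 1 coda contains /k/, which is not a licensed coda consonant → ill-formed
dsri — violates constraint 6: word begins with /d/ → ill-formed
wsof — violates constraint 2: syllable 1 onset /ws/: /w/ (glide, 5) → /s/ (fricative, 2) does not rise → ill-formed
tfrwof — violates constraint 1: syllable 1 onset /tfrw/ has 4 consonants (> 3) → ill-formed
No form is well-formed → 0.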